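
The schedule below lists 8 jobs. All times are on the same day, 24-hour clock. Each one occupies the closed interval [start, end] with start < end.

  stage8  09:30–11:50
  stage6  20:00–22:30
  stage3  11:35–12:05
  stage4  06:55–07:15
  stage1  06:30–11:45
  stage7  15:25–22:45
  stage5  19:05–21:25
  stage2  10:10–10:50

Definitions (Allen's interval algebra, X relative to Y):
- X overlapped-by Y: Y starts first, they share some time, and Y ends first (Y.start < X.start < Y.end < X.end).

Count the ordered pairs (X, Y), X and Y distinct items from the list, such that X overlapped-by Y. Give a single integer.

Checking all 56 ordered pairs for relation 'overlapped-by'; matching pairs in alphabetical order:
(stage3, stage1): stage3 overlapped-by stage1 ✓
(stage3, stage8): stage3 overlapped-by stage8 ✓
(stage6, stage5): stage6 overlapped-by stage5 ✓
(stage8, stage1): stage8 overlapped-by stage1 ✓
Count: 4.

4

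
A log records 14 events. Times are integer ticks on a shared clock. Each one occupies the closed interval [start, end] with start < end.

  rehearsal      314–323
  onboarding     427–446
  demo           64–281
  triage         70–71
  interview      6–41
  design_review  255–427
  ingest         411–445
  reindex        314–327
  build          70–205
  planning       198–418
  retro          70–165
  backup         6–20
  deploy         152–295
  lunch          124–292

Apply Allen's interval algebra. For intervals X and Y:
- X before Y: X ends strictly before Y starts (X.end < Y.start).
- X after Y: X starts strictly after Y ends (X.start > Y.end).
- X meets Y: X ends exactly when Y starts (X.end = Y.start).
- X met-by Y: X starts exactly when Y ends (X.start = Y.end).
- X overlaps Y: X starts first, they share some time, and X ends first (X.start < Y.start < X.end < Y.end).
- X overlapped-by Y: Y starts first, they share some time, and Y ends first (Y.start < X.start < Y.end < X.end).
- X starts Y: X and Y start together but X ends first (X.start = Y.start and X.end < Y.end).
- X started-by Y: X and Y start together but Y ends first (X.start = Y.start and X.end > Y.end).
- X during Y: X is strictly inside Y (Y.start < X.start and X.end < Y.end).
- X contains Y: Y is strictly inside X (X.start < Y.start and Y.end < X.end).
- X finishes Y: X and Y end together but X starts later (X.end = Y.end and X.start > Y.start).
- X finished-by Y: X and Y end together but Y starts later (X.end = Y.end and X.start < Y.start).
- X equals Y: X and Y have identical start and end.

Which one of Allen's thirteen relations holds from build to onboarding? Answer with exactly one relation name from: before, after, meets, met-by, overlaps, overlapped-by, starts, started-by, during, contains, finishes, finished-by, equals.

before

build = [70, 205]; onboarding = [427, 446].
Compare endpoints: build.start < onboarding.start, build.start < onboarding.end, build.end < onboarding.start, build.end < onboarding.end.
That pattern is 'before'.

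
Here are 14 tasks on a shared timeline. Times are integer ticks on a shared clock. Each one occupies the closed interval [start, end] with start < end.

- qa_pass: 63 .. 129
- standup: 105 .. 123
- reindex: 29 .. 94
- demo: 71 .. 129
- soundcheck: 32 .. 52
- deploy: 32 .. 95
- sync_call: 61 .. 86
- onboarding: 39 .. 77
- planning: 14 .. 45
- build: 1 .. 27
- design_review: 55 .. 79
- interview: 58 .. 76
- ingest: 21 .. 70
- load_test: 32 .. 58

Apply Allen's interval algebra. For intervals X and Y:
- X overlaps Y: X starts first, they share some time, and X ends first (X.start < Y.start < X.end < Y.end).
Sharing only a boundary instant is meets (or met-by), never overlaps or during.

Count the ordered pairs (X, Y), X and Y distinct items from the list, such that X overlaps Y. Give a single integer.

35

Checking all 182 ordered pairs for relation 'overlaps'; matching pairs in alphabetical order:
(build, ingest): build overlaps ingest ✓
(build, planning): build overlaps planning ✓
(deploy, demo): deploy overlaps demo ✓
(deploy, qa_pass): deploy overlaps qa_pass ✓
(design_review, demo): design_review overlaps demo ✓
(design_review, qa_pass): design_review overlaps qa_pass ✓
(design_review, sync_call): design_review overlaps sync_call ✓
(ingest, deploy): ingest overlaps deploy ✓
(ingest, design_review): ingest overlaps design_review ✓
(ingest, interview): ingest overlaps interview ✓
(ingest, onboarding): ingest overlaps onboarding ✓
(ingest, qa_pass): ingest overlaps qa_pass ✓
(ingest, reindex): ingest overlaps reindex ✓
(ingest, sync_call): ingest overlaps sync_call ✓
(interview, demo): interview overlaps demo ✓
(interview, qa_pass): interview overlaps qa_pass ✓
(interview, sync_call): interview overlaps sync_call ✓
(load_test, design_review): load_test overlaps design_review ✓
(load_test, onboarding): load_test overlaps onboarding ✓
(onboarding, demo): onboarding overlaps demo ✓
(onboarding, design_review): onboarding overlaps design_review ✓
(onboarding, qa_pass): onboarding overlaps qa_pass ✓
(onboarding, sync_call): onboarding overlaps sync_call ✓
(planning, deploy): planning overlaps deploy ✓
... plus 11 further pairs not listed.
Count: 35.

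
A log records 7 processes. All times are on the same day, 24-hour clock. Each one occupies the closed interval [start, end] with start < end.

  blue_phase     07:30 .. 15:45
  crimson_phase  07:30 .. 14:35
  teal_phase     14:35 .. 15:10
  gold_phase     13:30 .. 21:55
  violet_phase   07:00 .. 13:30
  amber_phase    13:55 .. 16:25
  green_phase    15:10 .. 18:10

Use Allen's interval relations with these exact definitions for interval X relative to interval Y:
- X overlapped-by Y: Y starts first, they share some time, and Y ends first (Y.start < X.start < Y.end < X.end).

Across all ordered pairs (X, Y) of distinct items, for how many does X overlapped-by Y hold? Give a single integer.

8

Checking all 42 ordered pairs for relation 'overlapped-by'; matching pairs in alphabetical order:
(amber_phase, blue_phase): amber_phase overlapped-by blue_phase ✓
(amber_phase, crimson_phase): amber_phase overlapped-by crimson_phase ✓
(blue_phase, violet_phase): blue_phase overlapped-by violet_phase ✓
(crimson_phase, violet_phase): crimson_phase overlapped-by violet_phase ✓
(gold_phase, blue_phase): gold_phase overlapped-by blue_phase ✓
(gold_phase, crimson_phase): gold_phase overlapped-by crimson_phase ✓
(green_phase, amber_phase): green_phase overlapped-by amber_phase ✓
(green_phase, blue_phase): green_phase overlapped-by blue_phase ✓
Count: 8.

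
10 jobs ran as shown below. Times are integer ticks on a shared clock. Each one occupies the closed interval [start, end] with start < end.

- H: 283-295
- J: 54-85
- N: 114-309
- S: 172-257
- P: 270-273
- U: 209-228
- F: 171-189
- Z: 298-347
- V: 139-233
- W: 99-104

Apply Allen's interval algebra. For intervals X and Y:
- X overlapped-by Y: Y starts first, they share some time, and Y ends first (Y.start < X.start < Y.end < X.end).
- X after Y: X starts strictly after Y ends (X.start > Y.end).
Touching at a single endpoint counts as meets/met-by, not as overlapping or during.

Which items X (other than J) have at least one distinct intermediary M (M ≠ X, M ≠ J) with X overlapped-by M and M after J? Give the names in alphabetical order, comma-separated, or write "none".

S, Z

Target J = [54, 85].
Intermediaries M with M after J: F, H, N, P, S, U, V, W, Z.
Via F — items with X overlapped-by F: S.
Via H — items with X overlapped-by H: none.
Via N — items with X overlapped-by N: Z.
Via P — items with X overlapped-by P: none.
Via S — items with X overlapped-by S: none.
Via U — items with X overlapped-by U: none.
Via V — items with X overlapped-by V: S.
Via W — items with X overlapped-by W: none.
Via Z — items with X overlapped-by Z: none.
Union: S, Z.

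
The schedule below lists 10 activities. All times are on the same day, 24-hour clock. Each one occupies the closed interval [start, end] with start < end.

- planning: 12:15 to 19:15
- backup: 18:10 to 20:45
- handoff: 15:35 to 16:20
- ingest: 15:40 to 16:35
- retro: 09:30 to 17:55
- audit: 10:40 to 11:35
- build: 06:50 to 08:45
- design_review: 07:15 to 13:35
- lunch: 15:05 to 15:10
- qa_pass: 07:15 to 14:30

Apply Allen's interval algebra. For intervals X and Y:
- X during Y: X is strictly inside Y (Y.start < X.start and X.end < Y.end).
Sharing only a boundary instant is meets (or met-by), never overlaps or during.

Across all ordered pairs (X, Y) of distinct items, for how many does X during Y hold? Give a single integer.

9

Checking all 90 ordered pairs for relation 'during'; matching pairs in alphabetical order:
(audit, design_review): audit during design_review ✓
(audit, qa_pass): audit during qa_pass ✓
(audit, retro): audit during retro ✓
(handoff, planning): handoff during planning ✓
(handoff, retro): handoff during retro ✓
(ingest, planning): ingest during planning ✓
(ingest, retro): ingest during retro ✓
(lunch, planning): lunch during planning ✓
(lunch, retro): lunch during retro ✓
Count: 9.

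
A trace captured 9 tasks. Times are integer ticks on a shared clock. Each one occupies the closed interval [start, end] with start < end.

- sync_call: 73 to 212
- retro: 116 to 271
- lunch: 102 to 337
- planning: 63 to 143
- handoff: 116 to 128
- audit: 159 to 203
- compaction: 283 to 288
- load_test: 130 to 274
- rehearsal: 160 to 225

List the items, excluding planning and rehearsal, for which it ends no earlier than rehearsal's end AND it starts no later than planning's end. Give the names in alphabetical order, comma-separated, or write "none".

load_test, lunch, retro

Conditions: its end is no earlier than rehearsal's end (X.end >= 225) AND its start is no later than planning's end (X.start <= 143).
audit: end 203 >= 225? ✗; start 159 <= 143? ✗ → no.
compaction: end 288 >= 225? ✓; start 283 <= 143? ✗ → no.
handoff: end 128 >= 225? ✗; start 116 <= 143? ✓ → no.
load_test: end 274 >= 225? ✓; start 130 <= 143? ✓ → yes.
lunch: end 337 >= 225? ✓; start 102 <= 143? ✓ → yes.
retro: end 271 >= 225? ✓; start 116 <= 143? ✓ → yes.
sync_call: end 212 >= 225? ✗; start 73 <= 143? ✓ → no.
Result: load_test, lunch, retro.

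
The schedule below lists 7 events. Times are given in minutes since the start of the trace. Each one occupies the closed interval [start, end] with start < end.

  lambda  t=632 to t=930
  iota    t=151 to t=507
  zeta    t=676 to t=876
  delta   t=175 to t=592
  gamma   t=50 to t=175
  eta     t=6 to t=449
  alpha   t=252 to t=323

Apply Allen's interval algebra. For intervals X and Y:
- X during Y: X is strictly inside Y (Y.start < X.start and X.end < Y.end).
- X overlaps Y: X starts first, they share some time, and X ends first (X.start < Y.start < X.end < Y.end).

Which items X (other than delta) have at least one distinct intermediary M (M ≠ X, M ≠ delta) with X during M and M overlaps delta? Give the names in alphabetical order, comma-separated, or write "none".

Target delta = [t=175, t=592].
Intermediaries M with M overlaps delta: eta, iota.
Via eta — items with X during eta: alpha, gamma.
Via iota — items with X during iota: alpha.
Union: alpha, gamma.

alpha, gamma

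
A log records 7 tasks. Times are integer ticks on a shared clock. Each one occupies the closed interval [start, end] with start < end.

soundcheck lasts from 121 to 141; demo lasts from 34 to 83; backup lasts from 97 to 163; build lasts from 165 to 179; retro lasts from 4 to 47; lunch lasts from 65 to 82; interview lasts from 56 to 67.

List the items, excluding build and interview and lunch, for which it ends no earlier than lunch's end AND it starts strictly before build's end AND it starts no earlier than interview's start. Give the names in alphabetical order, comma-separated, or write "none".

Conditions: its end is no earlier than lunch's end (X.end >= 82) AND its start is strictly before build's end (X.start < 179) AND its start is no earlier than interview's start (X.start >= 56).
backup: end 163 >= 82? ✓; start 97 < 179? ✓; start 97 >= 56? ✓ → yes.
demo: end 83 >= 82? ✓; start 34 < 179? ✓; start 34 >= 56? ✗ → no.
retro: end 47 >= 82? ✗; start 4 < 179? ✓; start 4 >= 56? ✗ → no.
soundcheck: end 141 >= 82? ✓; start 121 < 179? ✓; start 121 >= 56? ✓ → yes.
Result: backup, soundcheck.

backup, soundcheck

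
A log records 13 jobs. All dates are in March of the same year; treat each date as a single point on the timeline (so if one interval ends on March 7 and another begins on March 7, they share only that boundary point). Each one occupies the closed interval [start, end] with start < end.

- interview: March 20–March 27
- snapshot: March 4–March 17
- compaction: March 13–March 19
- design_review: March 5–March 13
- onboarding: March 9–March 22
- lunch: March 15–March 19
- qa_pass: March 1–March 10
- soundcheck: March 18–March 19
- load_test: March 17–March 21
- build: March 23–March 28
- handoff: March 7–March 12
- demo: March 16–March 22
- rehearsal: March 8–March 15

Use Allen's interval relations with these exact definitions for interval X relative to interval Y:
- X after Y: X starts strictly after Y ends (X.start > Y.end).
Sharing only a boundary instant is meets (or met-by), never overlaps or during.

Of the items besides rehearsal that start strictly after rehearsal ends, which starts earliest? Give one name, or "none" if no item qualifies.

Target rehearsal = [March 8, March 15].
build [March 23, March 28] → after → candidate.
compaction [March 13, March 19] → overlapped-by → excluded.
demo [March 16, March 22] → after → candidate.
design_review [March 5, March 13] → overlaps → excluded.
handoff [March 7, March 12] → overlaps → excluded.
interview [March 20, March 27] → after → candidate.
load_test [March 17, March 21] → after → candidate.
lunch [March 15, March 19] → met-by → excluded.
onboarding [March 9, March 22] → overlapped-by → excluded.
qa_pass [March 1, March 10] → overlaps → excluded.
snapshot [March 4, March 17] → contains → excluded.
soundcheck [March 18, March 19] → after → candidate.
Among candidates, earliest start is March 16 → demo.

demo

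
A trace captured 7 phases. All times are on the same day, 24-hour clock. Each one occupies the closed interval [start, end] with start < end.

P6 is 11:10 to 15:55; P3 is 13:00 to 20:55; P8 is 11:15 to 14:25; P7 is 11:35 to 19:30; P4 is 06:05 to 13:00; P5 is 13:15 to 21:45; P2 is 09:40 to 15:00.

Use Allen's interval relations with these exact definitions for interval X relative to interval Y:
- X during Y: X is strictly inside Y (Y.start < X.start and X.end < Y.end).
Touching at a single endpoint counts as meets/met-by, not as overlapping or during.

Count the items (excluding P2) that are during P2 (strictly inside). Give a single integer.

1

Target P2 = [09:40, 15:00].
P3 [13:00, 20:55] → overlapped-by → no.
P4 [06:05, 13:00] → overlaps → no.
P5 [13:15, 21:45] → overlapped-by → no.
P6 [11:10, 15:55] → overlapped-by → no.
P7 [11:35, 19:30] → overlapped-by → no.
P8 [11:15, 14:25] → during → counts.
Total: 1.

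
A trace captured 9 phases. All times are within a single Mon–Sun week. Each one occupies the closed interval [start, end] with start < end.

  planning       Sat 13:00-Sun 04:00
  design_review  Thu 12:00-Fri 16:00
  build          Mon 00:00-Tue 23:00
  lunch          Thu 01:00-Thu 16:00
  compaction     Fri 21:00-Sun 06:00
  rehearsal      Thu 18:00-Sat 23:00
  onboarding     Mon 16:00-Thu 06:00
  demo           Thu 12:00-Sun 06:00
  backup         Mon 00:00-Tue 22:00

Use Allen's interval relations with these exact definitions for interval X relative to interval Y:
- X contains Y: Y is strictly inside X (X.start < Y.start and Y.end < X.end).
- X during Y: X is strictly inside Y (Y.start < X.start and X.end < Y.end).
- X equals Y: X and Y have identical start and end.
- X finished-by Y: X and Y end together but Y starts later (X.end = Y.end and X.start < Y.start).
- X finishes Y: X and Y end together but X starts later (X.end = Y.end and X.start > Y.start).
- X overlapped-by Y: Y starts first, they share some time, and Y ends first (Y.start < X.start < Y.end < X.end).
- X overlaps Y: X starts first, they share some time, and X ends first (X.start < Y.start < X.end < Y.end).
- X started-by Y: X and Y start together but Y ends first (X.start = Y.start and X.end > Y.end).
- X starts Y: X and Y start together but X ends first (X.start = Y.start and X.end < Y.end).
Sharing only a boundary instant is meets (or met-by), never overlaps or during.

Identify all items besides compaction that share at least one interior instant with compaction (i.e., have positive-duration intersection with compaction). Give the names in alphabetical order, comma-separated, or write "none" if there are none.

Target compaction = [Fri 21:00, Sun 06:00].
backup [Mon 00:00, Tue 22:00] → before → no.
build [Mon 00:00, Tue 23:00] → before → no.
demo [Thu 12:00, Sun 06:00] → finished-by → yes.
design_review [Thu 12:00, Fri 16:00] → before → no.
lunch [Thu 01:00, Thu 16:00] → before → no.
onboarding [Mon 16:00, Thu 06:00] → before → no.
planning [Sat 13:00, Sun 04:00] → during → yes.
rehearsal [Thu 18:00, Sat 23:00] → overlaps → yes.
Result: demo, planning, rehearsal.

demo, planning, rehearsal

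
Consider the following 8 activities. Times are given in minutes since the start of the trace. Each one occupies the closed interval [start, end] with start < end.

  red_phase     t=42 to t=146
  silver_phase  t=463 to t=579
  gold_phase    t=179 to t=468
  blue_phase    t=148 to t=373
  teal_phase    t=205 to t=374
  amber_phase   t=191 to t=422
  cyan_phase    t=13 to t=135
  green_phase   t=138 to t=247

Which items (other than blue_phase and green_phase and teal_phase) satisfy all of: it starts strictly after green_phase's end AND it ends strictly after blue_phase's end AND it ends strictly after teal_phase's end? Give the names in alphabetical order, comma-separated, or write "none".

silver_phase

Conditions: its start is strictly after green_phase's end (X.start > t=247) AND its end is strictly after blue_phase's end (X.end > t=373) AND its end is strictly after teal_phase's end (X.end > t=374).
amber_phase: start t=191 > t=247? ✗; end t=422 > t=373? ✓; end t=422 > t=374? ✓ → no.
cyan_phase: start t=13 > t=247? ✗; end t=135 > t=373? ✗; end t=135 > t=374? ✗ → no.
gold_phase: start t=179 > t=247? ✗; end t=468 > t=373? ✓; end t=468 > t=374? ✓ → no.
red_phase: start t=42 > t=247? ✗; end t=146 > t=373? ✗; end t=146 > t=374? ✗ → no.
silver_phase: start t=463 > t=247? ✓; end t=579 > t=373? ✓; end t=579 > t=374? ✓ → yes.
Result: silver_phase.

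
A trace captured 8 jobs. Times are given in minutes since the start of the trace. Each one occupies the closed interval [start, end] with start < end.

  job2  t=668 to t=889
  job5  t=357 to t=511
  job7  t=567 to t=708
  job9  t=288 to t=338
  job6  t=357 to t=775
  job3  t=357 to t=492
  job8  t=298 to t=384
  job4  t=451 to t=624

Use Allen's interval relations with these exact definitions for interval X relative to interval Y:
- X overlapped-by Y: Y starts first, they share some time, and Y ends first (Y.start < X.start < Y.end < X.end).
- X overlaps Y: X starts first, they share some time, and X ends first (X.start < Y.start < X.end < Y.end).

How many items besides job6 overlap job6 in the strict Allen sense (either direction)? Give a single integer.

2

Target job6 = [t=357, t=775].
job2 [t=668, t=889] → overlapped-by → counts.
job3 [t=357, t=492] → starts → no.
job4 [t=451, t=624] → during → no.
job5 [t=357, t=511] → starts → no.
job7 [t=567, t=708] → during → no.
job8 [t=298, t=384] → overlaps → counts.
job9 [t=288, t=338] → before → no.
Total: 2.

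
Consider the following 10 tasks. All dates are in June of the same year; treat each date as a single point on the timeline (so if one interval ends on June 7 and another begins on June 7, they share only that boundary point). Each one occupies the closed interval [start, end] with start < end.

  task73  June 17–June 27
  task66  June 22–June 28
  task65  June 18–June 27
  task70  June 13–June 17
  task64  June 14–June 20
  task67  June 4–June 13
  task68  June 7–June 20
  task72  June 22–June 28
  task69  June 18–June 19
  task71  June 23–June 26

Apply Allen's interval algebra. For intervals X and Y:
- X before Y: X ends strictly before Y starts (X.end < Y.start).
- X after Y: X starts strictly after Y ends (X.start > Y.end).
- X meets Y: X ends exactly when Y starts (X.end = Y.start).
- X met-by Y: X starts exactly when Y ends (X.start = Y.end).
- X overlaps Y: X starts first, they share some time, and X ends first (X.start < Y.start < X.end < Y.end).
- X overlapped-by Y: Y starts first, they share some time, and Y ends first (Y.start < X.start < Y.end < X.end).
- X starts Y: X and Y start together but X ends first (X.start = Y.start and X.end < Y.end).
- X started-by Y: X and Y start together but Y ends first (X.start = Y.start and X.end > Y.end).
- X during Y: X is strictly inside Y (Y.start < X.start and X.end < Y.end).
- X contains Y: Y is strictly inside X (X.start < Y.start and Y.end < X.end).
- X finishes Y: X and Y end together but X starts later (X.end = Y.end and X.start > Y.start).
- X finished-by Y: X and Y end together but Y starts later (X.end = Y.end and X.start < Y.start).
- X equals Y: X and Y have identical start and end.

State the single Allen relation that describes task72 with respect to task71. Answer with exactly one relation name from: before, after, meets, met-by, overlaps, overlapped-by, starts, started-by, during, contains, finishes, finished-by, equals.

contains

task72 = [June 22, June 28]; task71 = [June 23, June 26].
Compare endpoints: task72.start < task71.start, task72.start < task71.end, task72.end > task71.start, task72.end > task71.end.
That pattern is 'contains'.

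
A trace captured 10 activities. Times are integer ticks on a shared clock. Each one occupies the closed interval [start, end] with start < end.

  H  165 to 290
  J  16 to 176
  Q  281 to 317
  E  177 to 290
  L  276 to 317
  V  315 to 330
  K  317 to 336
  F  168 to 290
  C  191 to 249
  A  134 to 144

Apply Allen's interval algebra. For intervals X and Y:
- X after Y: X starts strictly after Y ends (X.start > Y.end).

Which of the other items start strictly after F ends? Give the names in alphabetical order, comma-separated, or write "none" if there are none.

Target F = [168, 290].
A [134, 144] → before → no.
C [191, 249] → during → no.
E [177, 290] → finishes → no.
H [165, 290] → finished-by → no.
J [16, 176] → overlaps → no.
K [317, 336] → after → yes.
L [276, 317] → overlapped-by → no.
Q [281, 317] → overlapped-by → no.
V [315, 330] → after → yes.
Result: K, V.

K, V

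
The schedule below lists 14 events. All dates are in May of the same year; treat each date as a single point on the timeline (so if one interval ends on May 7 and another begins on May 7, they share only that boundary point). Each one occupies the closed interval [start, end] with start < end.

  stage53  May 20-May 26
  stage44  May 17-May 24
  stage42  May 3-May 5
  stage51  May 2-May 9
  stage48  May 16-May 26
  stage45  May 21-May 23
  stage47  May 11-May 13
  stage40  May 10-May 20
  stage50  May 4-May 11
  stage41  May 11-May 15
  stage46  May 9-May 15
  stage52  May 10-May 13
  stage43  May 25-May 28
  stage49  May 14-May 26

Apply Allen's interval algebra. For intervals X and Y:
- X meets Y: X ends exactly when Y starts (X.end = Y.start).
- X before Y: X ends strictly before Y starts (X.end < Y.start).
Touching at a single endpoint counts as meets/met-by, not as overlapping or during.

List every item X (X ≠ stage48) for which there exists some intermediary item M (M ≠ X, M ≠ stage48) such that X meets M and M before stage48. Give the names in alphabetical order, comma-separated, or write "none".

stage50, stage51

Target stage48 = [May 16, May 26].
Intermediaries M with M before stage48: stage41, stage42, stage46, stage47, stage50, stage51, stage52.
Via stage41 — items with X meets stage41: stage50.
Via stage42 — items with X meets stage42: none.
Via stage46 — items with X meets stage46: stage51.
Via stage47 — items with X meets stage47: stage50.
Via stage50 — items with X meets stage50: none.
Via stage51 — items with X meets stage51: none.
Via stage52 — items with X meets stage52: none.
Union: stage50, stage51.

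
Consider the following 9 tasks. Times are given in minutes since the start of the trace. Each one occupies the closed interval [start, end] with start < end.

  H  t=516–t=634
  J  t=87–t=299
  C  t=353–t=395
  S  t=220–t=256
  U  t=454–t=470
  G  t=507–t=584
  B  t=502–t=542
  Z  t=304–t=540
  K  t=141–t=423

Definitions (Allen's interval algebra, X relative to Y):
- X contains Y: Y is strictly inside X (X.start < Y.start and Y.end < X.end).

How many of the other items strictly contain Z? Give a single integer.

Target Z = [t=304, t=540].
B [t=502, t=542] → overlapped-by → no.
C [t=353, t=395] → during → no.
G [t=507, t=584] → overlapped-by → no.
H [t=516, t=634] → overlapped-by → no.
J [t=87, t=299] → before → no.
K [t=141, t=423] → overlaps → no.
S [t=220, t=256] → before → no.
U [t=454, t=470] → during → no.
Total: 0.

0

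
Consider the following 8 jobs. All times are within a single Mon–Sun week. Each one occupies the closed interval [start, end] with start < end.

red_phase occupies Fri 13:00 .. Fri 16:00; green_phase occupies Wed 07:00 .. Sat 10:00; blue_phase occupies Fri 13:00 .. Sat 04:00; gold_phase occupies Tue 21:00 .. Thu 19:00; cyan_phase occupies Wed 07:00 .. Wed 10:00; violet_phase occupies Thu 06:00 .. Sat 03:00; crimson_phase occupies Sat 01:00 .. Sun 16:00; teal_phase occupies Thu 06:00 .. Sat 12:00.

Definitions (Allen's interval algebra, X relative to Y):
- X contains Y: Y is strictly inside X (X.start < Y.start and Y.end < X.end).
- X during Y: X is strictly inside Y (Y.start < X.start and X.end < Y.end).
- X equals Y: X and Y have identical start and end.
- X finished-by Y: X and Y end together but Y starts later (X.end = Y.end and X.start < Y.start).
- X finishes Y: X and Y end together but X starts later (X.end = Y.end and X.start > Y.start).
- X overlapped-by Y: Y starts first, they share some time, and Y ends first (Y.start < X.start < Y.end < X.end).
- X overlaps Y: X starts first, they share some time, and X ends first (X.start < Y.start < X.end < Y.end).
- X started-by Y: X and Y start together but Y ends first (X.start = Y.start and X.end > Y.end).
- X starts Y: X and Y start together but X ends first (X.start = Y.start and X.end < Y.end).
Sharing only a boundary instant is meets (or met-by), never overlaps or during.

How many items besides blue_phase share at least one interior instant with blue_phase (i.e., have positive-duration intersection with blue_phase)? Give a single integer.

Target blue_phase = [Fri 13:00, Sat 04:00].
crimson_phase [Sat 01:00, Sun 16:00] → overlapped-by → counts.
cyan_phase [Wed 07:00, Wed 10:00] → before → no.
gold_phase [Tue 21:00, Thu 19:00] → before → no.
green_phase [Wed 07:00, Sat 10:00] → contains → counts.
red_phase [Fri 13:00, Fri 16:00] → starts → counts.
teal_phase [Thu 06:00, Sat 12:00] → contains → counts.
violet_phase [Thu 06:00, Sat 03:00] → overlaps → counts.
Total: 5.

5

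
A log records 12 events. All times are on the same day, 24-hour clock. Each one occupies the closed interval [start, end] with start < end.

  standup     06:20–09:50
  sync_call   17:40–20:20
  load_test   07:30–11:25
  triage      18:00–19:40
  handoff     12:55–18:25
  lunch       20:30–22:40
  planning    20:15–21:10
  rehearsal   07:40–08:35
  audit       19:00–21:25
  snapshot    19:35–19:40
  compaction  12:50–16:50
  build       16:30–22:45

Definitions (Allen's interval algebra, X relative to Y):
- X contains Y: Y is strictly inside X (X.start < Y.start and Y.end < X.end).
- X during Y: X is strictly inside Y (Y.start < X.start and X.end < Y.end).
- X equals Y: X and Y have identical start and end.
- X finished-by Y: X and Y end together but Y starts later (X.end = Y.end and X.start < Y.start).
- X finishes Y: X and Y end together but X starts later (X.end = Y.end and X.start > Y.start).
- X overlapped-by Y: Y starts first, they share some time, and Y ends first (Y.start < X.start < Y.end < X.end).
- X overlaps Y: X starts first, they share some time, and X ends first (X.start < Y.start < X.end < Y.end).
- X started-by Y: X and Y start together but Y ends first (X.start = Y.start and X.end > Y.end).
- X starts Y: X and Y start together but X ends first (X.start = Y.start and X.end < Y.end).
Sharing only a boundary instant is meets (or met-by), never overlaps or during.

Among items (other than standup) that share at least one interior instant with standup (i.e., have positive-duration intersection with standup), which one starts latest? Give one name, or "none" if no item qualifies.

rehearsal

Target standup = [06:20, 09:50].
audit [19:00, 21:25] → after → excluded.
build [16:30, 22:45] → after → excluded.
compaction [12:50, 16:50] → after → excluded.
handoff [12:55, 18:25] → after → excluded.
load_test [07:30, 11:25] → overlapped-by → candidate.
lunch [20:30, 22:40] → after → excluded.
planning [20:15, 21:10] → after → excluded.
rehearsal [07:40, 08:35] → during → candidate.
snapshot [19:35, 19:40] → after → excluded.
sync_call [17:40, 20:20] → after → excluded.
triage [18:00, 19:40] → after → excluded.
Among candidates, latest start is 07:40 → rehearsal.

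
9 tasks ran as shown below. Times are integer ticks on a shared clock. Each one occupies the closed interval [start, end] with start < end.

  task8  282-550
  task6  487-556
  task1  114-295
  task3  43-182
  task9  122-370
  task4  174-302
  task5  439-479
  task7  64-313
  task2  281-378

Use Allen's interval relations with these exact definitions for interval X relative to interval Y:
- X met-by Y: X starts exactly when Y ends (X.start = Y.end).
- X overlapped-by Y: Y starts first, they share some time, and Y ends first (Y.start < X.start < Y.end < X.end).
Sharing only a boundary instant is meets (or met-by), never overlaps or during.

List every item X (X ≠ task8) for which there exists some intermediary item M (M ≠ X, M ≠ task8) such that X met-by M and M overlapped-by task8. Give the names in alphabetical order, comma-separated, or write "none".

none

Target task8 = [282, 550].
Intermediaries M with M overlapped-by task8: task6.
Via task6 — items with X met-by task6: none.
Union: none.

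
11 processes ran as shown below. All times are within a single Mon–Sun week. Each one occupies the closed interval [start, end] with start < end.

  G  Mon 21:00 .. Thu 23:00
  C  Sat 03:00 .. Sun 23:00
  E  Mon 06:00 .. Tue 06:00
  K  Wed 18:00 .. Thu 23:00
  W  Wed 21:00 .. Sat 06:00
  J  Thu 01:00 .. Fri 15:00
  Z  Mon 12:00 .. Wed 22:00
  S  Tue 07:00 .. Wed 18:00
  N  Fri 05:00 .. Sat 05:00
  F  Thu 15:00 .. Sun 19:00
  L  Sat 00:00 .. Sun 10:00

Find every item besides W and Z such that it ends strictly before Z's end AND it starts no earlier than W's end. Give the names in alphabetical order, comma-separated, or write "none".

Conditions: its end is strictly before Z's end (X.end < Wed 22:00) AND its start is no earlier than W's end (X.start >= Sat 06:00).
C: end Sun 23:00 < Wed 22:00? ✗; start Sat 03:00 >= Sat 06:00? ✗ → no.
E: end Tue 06:00 < Wed 22:00? ✓; start Mon 06:00 >= Sat 06:00? ✗ → no.
F: end Sun 19:00 < Wed 22:00? ✗; start Thu 15:00 >= Sat 06:00? ✗ → no.
G: end Thu 23:00 < Wed 22:00? ✗; start Mon 21:00 >= Sat 06:00? ✗ → no.
J: end Fri 15:00 < Wed 22:00? ✗; start Thu 01:00 >= Sat 06:00? ✗ → no.
K: end Thu 23:00 < Wed 22:00? ✗; start Wed 18:00 >= Sat 06:00? ✗ → no.
L: end Sun 10:00 < Wed 22:00? ✗; start Sat 00:00 >= Sat 06:00? ✗ → no.
N: end Sat 05:00 < Wed 22:00? ✗; start Fri 05:00 >= Sat 06:00? ✗ → no.
S: end Wed 18:00 < Wed 22:00? ✓; start Tue 07:00 >= Sat 06:00? ✗ → no.
Result: none.

none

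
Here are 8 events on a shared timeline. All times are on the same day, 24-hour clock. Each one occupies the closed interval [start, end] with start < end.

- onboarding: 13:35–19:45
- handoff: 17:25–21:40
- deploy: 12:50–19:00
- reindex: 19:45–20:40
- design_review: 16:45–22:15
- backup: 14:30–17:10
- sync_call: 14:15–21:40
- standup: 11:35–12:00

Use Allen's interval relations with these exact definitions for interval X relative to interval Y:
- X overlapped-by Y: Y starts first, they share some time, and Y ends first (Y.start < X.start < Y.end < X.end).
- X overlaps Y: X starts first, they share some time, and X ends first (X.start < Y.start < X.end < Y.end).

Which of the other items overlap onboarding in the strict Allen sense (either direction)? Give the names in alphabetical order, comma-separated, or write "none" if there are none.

deploy, design_review, handoff, sync_call

Target onboarding = [13:35, 19:45].
backup [14:30, 17:10] → during → no.
deploy [12:50, 19:00] → overlaps → yes.
design_review [16:45, 22:15] → overlapped-by → yes.
handoff [17:25, 21:40] → overlapped-by → yes.
reindex [19:45, 20:40] → met-by → no.
standup [11:35, 12:00] → before → no.
sync_call [14:15, 21:40] → overlapped-by → yes.
Result: deploy, design_review, handoff, sync_call.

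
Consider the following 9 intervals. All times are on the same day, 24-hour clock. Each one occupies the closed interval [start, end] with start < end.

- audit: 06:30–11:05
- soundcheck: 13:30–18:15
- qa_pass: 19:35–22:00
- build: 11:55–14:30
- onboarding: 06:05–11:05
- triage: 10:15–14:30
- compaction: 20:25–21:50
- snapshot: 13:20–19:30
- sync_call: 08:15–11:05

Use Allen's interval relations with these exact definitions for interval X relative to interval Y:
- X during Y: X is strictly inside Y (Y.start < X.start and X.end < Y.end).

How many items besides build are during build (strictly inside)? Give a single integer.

Target build = [11:55, 14:30].
audit [06:30, 11:05] → before → no.
compaction [20:25, 21:50] → after → no.
onboarding [06:05, 11:05] → before → no.
qa_pass [19:35, 22:00] → after → no.
snapshot [13:20, 19:30] → overlapped-by → no.
soundcheck [13:30, 18:15] → overlapped-by → no.
sync_call [08:15, 11:05] → before → no.
triage [10:15, 14:30] → finished-by → no.
Total: 0.

0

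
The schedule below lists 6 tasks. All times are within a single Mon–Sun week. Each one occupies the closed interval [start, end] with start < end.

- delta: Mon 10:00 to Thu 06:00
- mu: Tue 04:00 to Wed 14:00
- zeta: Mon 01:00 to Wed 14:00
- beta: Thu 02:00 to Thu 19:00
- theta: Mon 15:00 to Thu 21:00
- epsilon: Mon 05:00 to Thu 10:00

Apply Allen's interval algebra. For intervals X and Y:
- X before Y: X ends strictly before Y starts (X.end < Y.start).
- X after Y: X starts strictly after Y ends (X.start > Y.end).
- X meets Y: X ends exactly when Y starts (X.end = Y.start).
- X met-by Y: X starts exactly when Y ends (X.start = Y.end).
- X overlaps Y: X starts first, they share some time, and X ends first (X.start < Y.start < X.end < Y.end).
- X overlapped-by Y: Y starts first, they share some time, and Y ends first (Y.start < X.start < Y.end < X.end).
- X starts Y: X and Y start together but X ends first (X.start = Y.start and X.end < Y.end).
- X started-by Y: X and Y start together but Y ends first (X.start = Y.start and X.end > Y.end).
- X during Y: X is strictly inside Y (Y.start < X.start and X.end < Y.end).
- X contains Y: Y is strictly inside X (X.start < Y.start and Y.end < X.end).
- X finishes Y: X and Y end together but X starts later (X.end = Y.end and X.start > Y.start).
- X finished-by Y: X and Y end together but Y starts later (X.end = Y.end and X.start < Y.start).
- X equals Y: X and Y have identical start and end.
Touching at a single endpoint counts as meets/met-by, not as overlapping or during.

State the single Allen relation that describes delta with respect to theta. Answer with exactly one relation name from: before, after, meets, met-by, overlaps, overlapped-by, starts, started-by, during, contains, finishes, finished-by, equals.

overlaps

delta = [Mon 10:00, Thu 06:00]; theta = [Mon 15:00, Thu 21:00].
Compare endpoints: delta.start < theta.start, delta.start < theta.end, delta.end > theta.start, delta.end < theta.end.
That pattern is 'overlaps'.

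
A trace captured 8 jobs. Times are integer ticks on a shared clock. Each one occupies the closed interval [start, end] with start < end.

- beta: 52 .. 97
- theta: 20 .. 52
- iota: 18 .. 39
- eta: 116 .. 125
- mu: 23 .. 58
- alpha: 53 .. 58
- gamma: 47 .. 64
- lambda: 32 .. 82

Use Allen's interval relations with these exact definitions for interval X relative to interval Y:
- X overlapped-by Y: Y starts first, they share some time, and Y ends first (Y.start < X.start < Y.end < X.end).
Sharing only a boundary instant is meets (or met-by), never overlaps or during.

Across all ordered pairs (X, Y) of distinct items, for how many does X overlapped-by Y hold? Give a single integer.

Checking all 56 ordered pairs for relation 'overlapped-by'; matching pairs in alphabetical order:
(beta, gamma): beta overlapped-by gamma ✓
(beta, lambda): beta overlapped-by lambda ✓
(beta, mu): beta overlapped-by mu ✓
(gamma, mu): gamma overlapped-by mu ✓
(gamma, theta): gamma overlapped-by theta ✓
(lambda, iota): lambda overlapped-by iota ✓
(lambda, mu): lambda overlapped-by mu ✓
(lambda, theta): lambda overlapped-by theta ✓
(mu, iota): mu overlapped-by iota ✓
(mu, theta): mu overlapped-by theta ✓
(theta, iota): theta overlapped-by iota ✓
Count: 11.

11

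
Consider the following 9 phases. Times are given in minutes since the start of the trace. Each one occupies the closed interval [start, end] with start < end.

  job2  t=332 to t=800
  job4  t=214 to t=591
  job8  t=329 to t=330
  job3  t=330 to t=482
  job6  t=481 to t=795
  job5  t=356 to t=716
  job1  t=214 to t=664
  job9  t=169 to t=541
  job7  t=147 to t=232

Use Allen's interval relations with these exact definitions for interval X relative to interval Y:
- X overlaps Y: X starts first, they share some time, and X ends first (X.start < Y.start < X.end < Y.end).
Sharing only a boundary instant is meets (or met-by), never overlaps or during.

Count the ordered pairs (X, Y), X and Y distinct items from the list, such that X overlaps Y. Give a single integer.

Checking all 72 ordered pairs for relation 'overlaps'; matching pairs in alphabetical order:
(job1, job2): job1 overlaps job2 ✓
(job1, job5): job1 overlaps job5 ✓
(job1, job6): job1 overlaps job6 ✓
(job3, job2): job3 overlaps job2 ✓
(job3, job5): job3 overlaps job5 ✓
(job3, job6): job3 overlaps job6 ✓
(job4, job2): job4 overlaps job2 ✓
(job4, job5): job4 overlaps job5 ✓
(job4, job6): job4 overlaps job6 ✓
(job5, job6): job5 overlaps job6 ✓
(job7, job1): job7 overlaps job1 ✓
(job7, job4): job7 overlaps job4 ✓
(job7, job9): job7 overlaps job9 ✓
(job9, job1): job9 overlaps job1 ✓
(job9, job2): job9 overlaps job2 ✓
(job9, job4): job9 overlaps job4 ✓
(job9, job5): job9 overlaps job5 ✓
(job9, job6): job9 overlaps job6 ✓
Count: 18.

18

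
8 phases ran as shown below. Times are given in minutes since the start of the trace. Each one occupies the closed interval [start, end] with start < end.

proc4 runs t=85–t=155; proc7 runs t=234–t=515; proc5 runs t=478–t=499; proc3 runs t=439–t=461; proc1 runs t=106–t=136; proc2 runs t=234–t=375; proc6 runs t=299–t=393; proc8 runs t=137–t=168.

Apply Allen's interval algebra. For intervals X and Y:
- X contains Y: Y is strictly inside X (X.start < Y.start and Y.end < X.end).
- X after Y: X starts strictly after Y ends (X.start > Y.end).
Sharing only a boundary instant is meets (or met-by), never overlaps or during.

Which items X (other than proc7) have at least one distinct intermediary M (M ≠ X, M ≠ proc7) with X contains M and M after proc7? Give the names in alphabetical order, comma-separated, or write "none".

none

Target proc7 = [t=234, t=515].
Intermediaries M with M after proc7: none.
Union: none.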